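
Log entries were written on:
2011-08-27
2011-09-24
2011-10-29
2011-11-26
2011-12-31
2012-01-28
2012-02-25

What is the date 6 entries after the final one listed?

2012-08-25

All Saturdays; the gaps (28, 35, 28, 35, 28, 28) vary with month length.
This is the last Saturday of each month.
March 2012 ends with Saturday 2012-03-31.
April 2012 ends with Saturday 2012-04-28.
May 2012 ends with Saturday 2012-05-26.
June 2012 ends with Saturday 2012-06-30.
July 2012 ends with Saturday 2012-07-28.
Last Saturday of August 2012: 2012-08-25.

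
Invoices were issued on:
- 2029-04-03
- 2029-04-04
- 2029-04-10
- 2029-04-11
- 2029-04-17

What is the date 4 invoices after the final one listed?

Gaps: 1, 6, 1, 6 days — not constant, but cyclic with period 2.
The events fall on every Tuesday and Wednesday.
Next Wednesday: 2029-04-18.
The following Tuesday is 2029-04-24.
The following Wednesday is 2029-04-25.
Next Tuesday: 2029-05-01.

2029-05-01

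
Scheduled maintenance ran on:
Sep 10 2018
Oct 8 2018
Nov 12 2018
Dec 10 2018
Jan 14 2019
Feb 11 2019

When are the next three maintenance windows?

These are Mondays at 28- or 35-day spacing (28, 35, 28, 35, 28).
The pattern: 2nd Monday of the month.
March 2019 — 2nd Monday is Mar 11 2019.
April 2019 — 2nd Monday is Apr 8 2019.
May 2019 — 2nd Monday is May 13 2019.

Mar 11 2019, Apr 8 2019, May 13 2019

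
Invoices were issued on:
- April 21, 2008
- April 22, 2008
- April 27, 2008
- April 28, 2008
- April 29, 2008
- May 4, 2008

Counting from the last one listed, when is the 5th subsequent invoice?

Every event lands on a Monday or Tuesday or Sunday (gaps cycle 1, 5, 1, 1, 5).
So the schedule is: every Monday, Tuesday and Sunday.
The following Monday is May 5, 2008.
The following Tuesday is May 6, 2008.
The following Sunday is May 11, 2008.
Next Monday: May 12, 2008.
Next Tuesday: May 13, 2008.

May 13, 2008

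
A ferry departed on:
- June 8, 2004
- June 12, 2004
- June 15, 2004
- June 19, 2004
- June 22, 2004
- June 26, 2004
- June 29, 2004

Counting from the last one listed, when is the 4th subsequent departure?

July 13, 2004

Gaps: 4, 3, 4, 3, 4, 3 days — not constant, but cyclic with period 2.
The events fall on every Tuesday and Saturday.
The following Saturday is July 3, 2004.
The following Tuesday is July 6, 2004.
The following Saturday is July 10, 2004.
The following Tuesday is July 13, 2004.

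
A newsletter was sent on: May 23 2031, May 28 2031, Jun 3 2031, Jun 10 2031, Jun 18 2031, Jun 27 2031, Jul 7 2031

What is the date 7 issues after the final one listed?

Oct 13 2031

The spacing grows by 1 each time: 5, 6, 7, 8, 9, 10 days.
Next gap: 11 days. Jul 7 2031 + 11 days = Jul 18 2031.
Next gap: 12 days. Jul 18 2031 + 12 days = Jul 30 2031.
Next gap: 13 days. Jul 30 2031 + 13 days = Aug 12 2031.
Next gap: 14 days. Aug 12 2031 + 14 days = Aug 26 2031.
Next gap: 15 days. Aug 26 2031 + 15 days = Sep 10 2031.
Next gap: 16 days. Sep 10 2031 + 16 days = Sep 26 2031.
Next gap: 17 days. Sep 26 2031 + 17 days = Oct 13 2031.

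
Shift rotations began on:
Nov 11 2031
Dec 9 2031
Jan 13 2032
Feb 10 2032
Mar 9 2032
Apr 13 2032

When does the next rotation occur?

May 11 2032

These are Tuesdays at 28- or 35-day spacing (28, 35, 28, 28, 35).
The pattern: 2nd Tuesday of the month.
May 2032 — 2nd Tuesday is May 11 2032.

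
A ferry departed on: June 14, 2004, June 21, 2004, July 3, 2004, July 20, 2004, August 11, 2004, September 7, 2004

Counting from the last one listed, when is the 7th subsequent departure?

August 2, 2005

Gaps: 7, 12, 17, 22, 27 days — each gap is 5 larger than the previous one.
Next gap: 32 days. September 7, 2004 + 32 days = October 9, 2004.
Next gap: 37 days. October 9, 2004 + 37 days = November 15, 2004.
Next gap: 42 days. November 15, 2004 + 42 days = December 27, 2004.
Next gap: 47 days. December 27, 2004 + 47 days = February 12, 2005.
Next gap: 52 days. February 12, 2005 + 52 days = April 5, 2005.
Next gap: 57 days. April 5, 2005 + 57 days = June 1, 2005.
Next gap: 62 days. June 1, 2005 + 62 days = August 2, 2005.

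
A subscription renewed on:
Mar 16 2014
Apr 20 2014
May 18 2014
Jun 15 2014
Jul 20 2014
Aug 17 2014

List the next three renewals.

Sep 21 2014, Oct 19 2014, Nov 16 2014

These are Sundays at 28- or 35-day spacing (35, 28, 28, 35, 28).
The pattern: 3rd Sunday of the month.
September 2014 — 3rd Sunday is Sep 21 2014.
October 2014 — 3rd Sunday is Oct 19 2014.
3rd Sunday of November 2014: Nov 16 2014.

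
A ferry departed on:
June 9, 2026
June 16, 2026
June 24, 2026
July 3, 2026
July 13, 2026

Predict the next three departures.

Gaps: 7, 8, 9, 10 days — each gap is 1 larger than the previous one.
Next gap: 11 days. July 13, 2026 + 11 days = July 24, 2026.
Next gap: 12 days. July 24, 2026 + 12 days = August 5, 2026.
Next gap: 13 days. August 5, 2026 + 13 days = August 18, 2026.

July 24, 2026; August 5, 2026; August 18, 2026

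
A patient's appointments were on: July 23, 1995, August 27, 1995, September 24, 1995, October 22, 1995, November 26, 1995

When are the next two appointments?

These are Sundays at 28- or 35-day spacing (35, 28, 28, 35).
The pattern: 4th Sunday of the month.
December 1995 — 4th Sunday is December 24, 1995.
4th Sunday of January 1996: January 28, 1996.

December 24, 1995; January 28, 1996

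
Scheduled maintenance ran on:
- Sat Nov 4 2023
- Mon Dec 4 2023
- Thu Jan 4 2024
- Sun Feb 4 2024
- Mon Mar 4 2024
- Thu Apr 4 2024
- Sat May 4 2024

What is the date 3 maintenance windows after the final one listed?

Sun Aug 4 2024

The day-of-month is always 4 (30, 31, 31, 29, 31, 30 days between events).
So this recurs on the 4th of each month.
Next: June 2024 → Tue Jun 4 2024.
July 2024: Thu Jul 4 2024.
Next: August 2024 → Sun Aug 4 2024.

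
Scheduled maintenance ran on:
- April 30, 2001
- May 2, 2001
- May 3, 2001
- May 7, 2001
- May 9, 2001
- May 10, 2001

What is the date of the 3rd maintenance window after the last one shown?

The gap pattern 2, 1, 4, 2, 1 repeats every 3 events.
These are the Mondays, Wednesdays and Thursdays of each week.
Next Monday: May 14, 2001.
Next Wednesday: May 16, 2001.
Next Thursday: May 17, 2001.

May 17, 2001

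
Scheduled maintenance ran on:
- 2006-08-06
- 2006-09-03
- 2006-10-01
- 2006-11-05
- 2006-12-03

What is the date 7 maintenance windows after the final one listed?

2007-07-01

All dates are Sundays, 28, 28, 35, 28 days apart.
Specifically, the 1st Sunday of each month.
1st Sunday of January 2007: 2007-01-07.
February 2007 — 1st Sunday is 2007-02-04.
1st Sunday of March 2007: 2007-03-04.
April 2007 — 1st Sunday is 2007-04-01.
1st Sunday of May 2007: 2007-05-06.
1st Sunday of June 2007: 2007-06-03.
July 2007 — 1st Sunday is 2007-07-01.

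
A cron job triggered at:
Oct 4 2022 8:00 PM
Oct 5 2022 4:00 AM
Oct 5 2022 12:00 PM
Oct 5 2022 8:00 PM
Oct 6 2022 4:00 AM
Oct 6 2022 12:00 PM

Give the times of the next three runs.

Oct 6 2022 8:00 PM, Oct 7 2022 4:00 AM, Oct 7 2022 12:00 PM

Gaps: 8, 8, 8, 8, 8 hours — each event is 8 hours after the previous one.
Oct 6 2022 12:00 PM + 8 h = Oct 6 2022 8:00 PM.
Oct 6 2022 8:00 PM + 8 h = Oct 7 2022 4:00 AM.
Oct 7 2022 4:00 AM + 8 h = Oct 7 2022 12:00 PM.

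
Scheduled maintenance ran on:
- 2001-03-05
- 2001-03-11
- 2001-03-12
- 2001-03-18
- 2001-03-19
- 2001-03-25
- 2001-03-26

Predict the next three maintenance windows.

2001-04-01, 2001-04-02, 2001-04-08

Gaps: 6, 1, 6, 1, 6, 1 days — not constant, but cyclic with period 2.
The events fall on every Monday and Sunday.
Next Sunday: 2001-04-01.
The following Monday is 2001-04-02.
The following Sunday is 2001-04-08.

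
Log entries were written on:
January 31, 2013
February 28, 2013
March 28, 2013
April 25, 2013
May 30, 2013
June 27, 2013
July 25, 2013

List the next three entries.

August 29, 2013; September 26, 2013; October 31, 2013

These are Thursdays with 28, 28, 28, 35, 28, 28-day gaps.
Each is the final Thursday of its month — January 31, 2013 is past the 28th, so '4th Thursday' doesn't fit.
August 2013 ends with Thursday August 29, 2013.
Last Thursday of September 2013: September 26, 2013.
Last Thursday of October 2013: October 31, 2013.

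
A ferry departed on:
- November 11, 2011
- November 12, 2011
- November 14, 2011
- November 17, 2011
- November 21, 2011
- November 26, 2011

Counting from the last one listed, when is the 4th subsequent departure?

The spacing grows by 1 each time: 1, 2, 3, 4, 5 days.
Next gap: 6 days. November 26, 2011 + 6 days = December 2, 2011.
Next gap: 7 days. December 2, 2011 + 7 days = December 9, 2011.
Next gap: 8 days. December 9, 2011 + 8 days = December 17, 2011.
Next gap: 9 days. December 17, 2011 + 9 days = December 26, 2011.

December 26, 2011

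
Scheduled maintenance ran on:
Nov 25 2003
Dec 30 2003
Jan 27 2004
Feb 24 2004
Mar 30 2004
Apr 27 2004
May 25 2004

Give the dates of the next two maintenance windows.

All Tuesdays; the gaps (35, 28, 28, 35, 28, 28) vary with month length.
This is the last Tuesday of each month.
June 2004 ends with Tuesday Jun 29 2004.
July 2004 ends with Tuesday Jul 27 2004.

Jun 29 2004, Jul 27 2004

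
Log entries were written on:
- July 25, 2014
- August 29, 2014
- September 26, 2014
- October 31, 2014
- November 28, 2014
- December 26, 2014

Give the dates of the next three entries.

January 30, 2015; February 27, 2015; March 27, 2015

All Fridays; the gaps (35, 28, 35, 28, 28) vary with month length.
This is the last Friday of each month.
Last Friday of January 2015: January 30, 2015.
February 2015 ends with Friday February 27, 2015.
Last Friday of March 2015: March 27, 2015.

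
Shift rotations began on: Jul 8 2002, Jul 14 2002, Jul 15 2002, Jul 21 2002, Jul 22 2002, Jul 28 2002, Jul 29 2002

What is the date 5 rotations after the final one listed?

The gap pattern 6, 1, 6, 1, 6, 1 repeats every 2 events.
These are the Mondays and Sundays of each week.
Next Sunday: Aug 4 2002.
The following Monday is Aug 5 2002.
The following Sunday is Aug 11 2002.
The following Monday is Aug 12 2002.
Next Sunday: Aug 18 2002.

Aug 18 2002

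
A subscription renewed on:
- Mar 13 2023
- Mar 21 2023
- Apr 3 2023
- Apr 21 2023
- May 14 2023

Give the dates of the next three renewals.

Jun 11 2023, Jul 14 2023, Aug 21 2023

Intervals are 8, 13, 18, 23 days — an arithmetic progression with common difference 5.
Next gap: 28 days. May 14 2023 + 28 days = Jun 11 2023.
Next gap: 33 days. Jun 11 2023 + 33 days = Jul 14 2023.
Next gap: 38 days. Jul 14 2023 + 38 days = Aug 21 2023.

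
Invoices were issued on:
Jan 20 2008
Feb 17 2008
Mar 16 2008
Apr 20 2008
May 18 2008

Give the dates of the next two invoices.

Gaps: 28, 28, 35, 28 days — a mix of 28 and 35. Every date is a Sunday.
Each is the 3rd Sunday of its month.
3rd Sunday of June 2008: Jun 15 2008.
3rd Sunday of July 2008: Jul 20 2008.

Jun 15 2008, Jul 20 2008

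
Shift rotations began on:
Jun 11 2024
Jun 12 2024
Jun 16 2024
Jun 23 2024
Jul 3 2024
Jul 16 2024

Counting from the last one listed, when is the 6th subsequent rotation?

Gaps: 1, 4, 7, 10, 13 days — each gap is 3 larger than the previous one.
Next gap: 16 days. Jul 16 2024 + 16 days = Aug 1 2024.
Next gap: 19 days. Aug 1 2024 + 19 days = Aug 20 2024.
Next gap: 22 days. Aug 20 2024 + 22 days = Sep 11 2024.
Next gap: 25 days. Sep 11 2024 + 25 days = Oct 6 2024.
Next gap: 28 days. Oct 6 2024 + 28 days = Nov 3 2024.
Next gap: 31 days. Nov 3 2024 + 31 days = Dec 4 2024.

Dec 4 2024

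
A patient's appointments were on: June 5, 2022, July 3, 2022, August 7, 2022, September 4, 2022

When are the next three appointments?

October 2, 2022; November 6, 2022; December 4, 2022

All dates are Sundays, 28, 35, 28 days apart.
Specifically, the 1st Sunday of each month.
1st Sunday of October 2022: October 2, 2022.
November 2022 — 1st Sunday is November 6, 2022.
December 2022 — 1st Sunday is December 4, 2022.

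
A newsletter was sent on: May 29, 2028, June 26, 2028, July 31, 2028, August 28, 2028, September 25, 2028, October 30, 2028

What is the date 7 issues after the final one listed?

May 28, 2029

These are Mondays with 28, 35, 28, 28, 35-day gaps.
Each is the final Monday of its month — May 29, 2028 is past the 28th, so '4th Monday' doesn't fit.
Last Monday of November 2028: November 27, 2028.
December 2028 ends with Monday December 25, 2028.
Last Monday of January 2029: January 29, 2029.
February 2029 ends with Monday February 26, 2029.
Last Monday of March 2029: March 26, 2029.
April 2029 ends with Monday April 30, 2029.
May 2029 ends with Monday May 28, 2029.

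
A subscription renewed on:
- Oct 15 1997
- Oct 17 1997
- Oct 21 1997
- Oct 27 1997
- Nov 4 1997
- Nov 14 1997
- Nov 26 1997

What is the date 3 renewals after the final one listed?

Intervals are 2, 4, 6, 8, 10, 12 days — an arithmetic progression with common difference 2.
Next gap: 14 days. Nov 26 1997 + 14 days = Dec 10 1997.
Next gap: 16 days. Dec 10 1997 + 16 days = Dec 26 1997.
Next gap: 18 days. Dec 26 1997 + 18 days = Jan 13 1998.

Jan 13 1998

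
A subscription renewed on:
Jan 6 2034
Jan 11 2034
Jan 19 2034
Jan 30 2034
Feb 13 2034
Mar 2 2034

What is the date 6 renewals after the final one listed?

Aug 14 2034

Intervals are 5, 8, 11, 14, 17 days — an arithmetic progression with common difference 3.
Next gap: 20 days. Mar 2 2034 + 20 days = Mar 22 2034.
Next gap: 23 days. Mar 22 2034 + 23 days = Apr 14 2034.
Next gap: 26 days. Apr 14 2034 + 26 days = May 10 2034.
Next gap: 29 days. May 10 2034 + 29 days = Jun 8 2034.
Next gap: 32 days. Jun 8 2034 + 32 days = Jul 10 2034.
Next gap: 35 days. Jul 10 2034 + 35 days = Aug 14 2034.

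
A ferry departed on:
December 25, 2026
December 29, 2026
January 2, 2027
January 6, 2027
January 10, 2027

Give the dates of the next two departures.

Every event comes 4 days after the last (4, 4, 4, 4).
January 10, 2027 + 4 days = January 14, 2027.
January 14, 2027 + 4 days = January 18, 2027.

January 14, 2027; January 18, 2027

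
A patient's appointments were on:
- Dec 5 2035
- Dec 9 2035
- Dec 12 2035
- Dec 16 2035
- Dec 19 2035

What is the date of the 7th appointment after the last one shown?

Jan 13 2036

Every event lands on a Wednesday or Sunday (gaps cycle 4, 3, 4, 3).
So the schedule is: every Wednesday and Sunday.
Next Sunday: Dec 23 2035.
The following Wednesday is Dec 26 2035.
The following Sunday is Dec 30 2035.
Next Wednesday: Jan 2 2036.
Next Sunday: Jan 6 2036.
The following Wednesday is Jan 9 2036.
Next Sunday: Jan 13 2036.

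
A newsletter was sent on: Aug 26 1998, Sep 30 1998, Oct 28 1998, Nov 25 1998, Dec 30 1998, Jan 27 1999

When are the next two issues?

Feb 24 1999, Mar 31 1999

All Wednesdays; the gaps (35, 28, 28, 35, 28) vary with month length.
This is the last Wednesday of each month.
February 1999 ends with Wednesday Feb 24 1999.
Last Wednesday of March 1999: Mar 31 1999.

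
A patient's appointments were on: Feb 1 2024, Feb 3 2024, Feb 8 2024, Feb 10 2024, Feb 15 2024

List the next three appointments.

Feb 17 2024, Feb 22 2024, Feb 24 2024

Every event lands on a Thursday or Saturday (gaps cycle 2, 5, 2, 5).
So the schedule is: every Thursday and Saturday.
Next Saturday: Feb 17 2024.
The following Thursday is Feb 22 2024.
The following Saturday is Feb 24 2024.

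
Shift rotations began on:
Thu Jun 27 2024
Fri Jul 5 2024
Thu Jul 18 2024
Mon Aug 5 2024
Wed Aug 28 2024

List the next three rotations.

Wed Sep 25 2024, Mon Oct 28 2024, Thu Dec 5 2024

Intervals are 8, 13, 18, 23 days — an arithmetic progression with common difference 5.
Next gap: 28 days. Wed Aug 28 2024 + 28 days = Wed Sep 25 2024.
Next gap: 33 days. Wed Sep 25 2024 + 33 days = Mon Oct 28 2024.
Next gap: 38 days. Mon Oct 28 2024 + 38 days = Thu Dec 5 2024.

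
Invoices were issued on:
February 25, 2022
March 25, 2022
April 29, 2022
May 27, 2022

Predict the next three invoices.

Every date is a Friday; gaps 28, 35, 28 days.
Each is the last Friday of its month (at least one falls on the 29th or later, ruling out '4th Friday').
June 2022 ends with Friday June 24, 2022.
Last Friday of July 2022: July 29, 2022.
Last Friday of August 2022: August 26, 2022.

June 24, 2022; July 29, 2022; August 26, 2022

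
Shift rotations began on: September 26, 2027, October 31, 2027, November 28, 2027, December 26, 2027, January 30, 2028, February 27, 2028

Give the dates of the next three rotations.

March 26, 2028; April 30, 2028; May 28, 2028

Every date is a Sunday; gaps 35, 28, 28, 35, 28 days.
Each is the last Sunday of its month (at least one falls on the 29th or later, ruling out '4th Sunday').
Last Sunday of March 2028: March 26, 2028.
Last Sunday of April 2028: April 30, 2028.
Last Sunday of May 2028: May 28, 2028.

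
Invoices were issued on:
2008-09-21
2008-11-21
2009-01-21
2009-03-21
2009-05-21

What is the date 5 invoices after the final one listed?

2010-03-21

Each date is the 21st; the gaps (61, 61, 59, 61) track the month lengths.
The rule is the 21st of every 2 months.
July 2009: 2009-07-21.
September 2009: 2009-09-21.
November 2009: 2009-11-21.
Next: January 2010 → 2010-01-21.
Next: March 2010 → 2010-03-21.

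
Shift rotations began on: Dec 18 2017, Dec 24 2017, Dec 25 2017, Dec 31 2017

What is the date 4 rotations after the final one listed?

Jan 14 2018

The gap pattern 6, 1, 6 repeats every 2 events.
These are the Mondays and Sundays of each week.
Next Monday: Jan 1 2018.
The following Sunday is Jan 7 2018.
Next Monday: Jan 8 2018.
Next Sunday: Jan 14 2018.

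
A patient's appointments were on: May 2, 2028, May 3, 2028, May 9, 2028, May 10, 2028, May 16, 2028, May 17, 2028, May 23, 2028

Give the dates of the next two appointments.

May 24, 2028; May 30, 2028

Every event lands on a Tuesday or Wednesday (gaps cycle 1, 6, 1, 6, 1, 6).
So the schedule is: every Tuesday and Wednesday.
The following Wednesday is May 24, 2028.
The following Tuesday is May 30, 2028.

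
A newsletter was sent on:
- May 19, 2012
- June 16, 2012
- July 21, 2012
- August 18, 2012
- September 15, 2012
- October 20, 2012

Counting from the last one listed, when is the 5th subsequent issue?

March 16, 2013

These are Saturdays at 28- or 35-day spacing (28, 35, 28, 28, 35).
The pattern: 3rd Saturday of the month.
November 2012 — 3rd Saturday is November 17, 2012.
3rd Saturday of December 2012: December 15, 2012.
3rd Saturday of January 2013: January 19, 2013.
February 2013 — 3rd Saturday is February 16, 2013.
March 2013 — 3rd Saturday is March 16, 2013.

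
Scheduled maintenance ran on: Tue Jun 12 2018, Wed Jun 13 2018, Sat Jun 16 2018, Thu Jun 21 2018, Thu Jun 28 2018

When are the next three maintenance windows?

The spacing grows by 2 each time: 1, 3, 5, 7 days.
Next gap: 9 days. Thu Jun 28 2018 + 9 days = Sat Jul 7 2018.
Next gap: 11 days. Sat Jul 7 2018 + 11 days = Wed Jul 18 2018.
Next gap: 13 days. Wed Jul 18 2018 + 13 days = Tue Jul 31 2018.

Sat Jul 7 2018, Wed Jul 18 2018, Tue Jul 31 2018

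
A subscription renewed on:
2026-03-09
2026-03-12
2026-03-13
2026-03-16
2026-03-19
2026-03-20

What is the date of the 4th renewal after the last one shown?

The gap pattern 3, 1, 3, 3, 1 repeats every 3 events.
These are the Mondays, Thursdays and Fridays of each week.
Next Monday: 2026-03-23.
Next Thursday: 2026-03-26.
The following Friday is 2026-03-27.
Next Monday: 2026-03-30.

2026-03-30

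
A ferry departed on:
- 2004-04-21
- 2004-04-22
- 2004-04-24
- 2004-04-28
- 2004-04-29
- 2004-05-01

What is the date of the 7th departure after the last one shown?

2004-05-19

Gaps: 1, 2, 4, 1, 2 days — not constant, but cyclic with period 3.
The events fall on every Wednesday, Thursday and Saturday.
Next Wednesday: 2004-05-05.
The following Thursday is 2004-05-06.
Next Saturday: 2004-05-08.
Next Wednesday: 2004-05-12.
Next Thursday: 2004-05-13.
Next Saturday: 2004-05-15.
The following Wednesday is 2004-05-19.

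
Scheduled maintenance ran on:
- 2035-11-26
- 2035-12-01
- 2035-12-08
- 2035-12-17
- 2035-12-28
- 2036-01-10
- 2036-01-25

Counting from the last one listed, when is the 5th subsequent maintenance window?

2036-05-09

Gaps: 5, 7, 9, 11, 13, 15 days — each gap is 2 larger than the previous one.
Next gap: 17 days. 2036-01-25 + 17 days = 2036-02-11.
Next gap: 19 days. 2036-02-11 + 19 days = 2036-03-01.
Next gap: 21 days. 2036-03-01 + 21 days = 2036-03-22.
Next gap: 23 days. 2036-03-22 + 23 days = 2036-04-14.
Next gap: 25 days. 2036-04-14 + 25 days = 2036-05-09.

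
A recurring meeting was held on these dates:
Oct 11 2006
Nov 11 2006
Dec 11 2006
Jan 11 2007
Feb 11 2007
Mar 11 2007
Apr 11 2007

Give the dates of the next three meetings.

Each date is the 11th; the gaps (31, 30, 31, 31, 28, 31) track the month lengths.
The rule is the 11th of each month.
Next: May 2007 → May 11 2007.
June 2007: Jun 11 2007.
July 2007: Jul 11 2007.

May 11 2007, Jun 11 2007, Jul 11 2007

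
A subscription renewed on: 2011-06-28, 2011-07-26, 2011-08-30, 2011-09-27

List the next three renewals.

Every date is a Tuesday; gaps 28, 35, 28 days.
Each is the last Tuesday of its month (at least one falls on the 29th or later, ruling out '4th Tuesday').
October 2011 ends with Tuesday 2011-10-25.
Last Tuesday of November 2011: 2011-11-29.
Last Tuesday of December 2011: 2011-12-27.

2011-10-25, 2011-11-29, 2011-12-27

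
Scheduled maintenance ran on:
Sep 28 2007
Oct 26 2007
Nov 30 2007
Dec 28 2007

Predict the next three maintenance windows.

Jan 25 2008, Feb 29 2008, Mar 28 2008

All Fridays; the gaps (28, 35, 28) vary with month length.
This is the last Friday of each month.
January 2008 ends with Friday Jan 25 2008.
February 2008 ends with Friday Feb 29 2008.
March 2008 ends with Friday Mar 28 2008.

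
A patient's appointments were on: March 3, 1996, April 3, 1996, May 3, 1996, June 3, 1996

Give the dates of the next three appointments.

July 3, 1996; August 3, 1996; September 3, 1996

Gaps: 31, 30, 31 days — not constant. Every event is on the 3rd of the month.
Pattern: the 3rd of each month.
July 1996: July 3, 1996.
Next: August 1996 → August 3, 1996.
Next: September 1996 → September 3, 1996.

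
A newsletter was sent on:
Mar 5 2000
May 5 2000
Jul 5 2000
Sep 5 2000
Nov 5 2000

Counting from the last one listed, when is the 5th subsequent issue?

Sep 5 2001

Gaps: 61, 61, 62, 61 days — not constant. Every event is on the 5th of the month.
Pattern: the 5th of every 2 months.
Next: January 2001 → Jan 5 2001.
March 2001: Mar 5 2001.
Next: May 2001 → May 5 2001.
Next: July 2001 → Jul 5 2001.
September 2001: Sep 5 2001.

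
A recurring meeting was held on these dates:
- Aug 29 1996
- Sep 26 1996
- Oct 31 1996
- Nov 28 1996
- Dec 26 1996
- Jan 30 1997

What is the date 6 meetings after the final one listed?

These are Thursdays with 28, 35, 28, 28, 35-day gaps.
Each is the final Thursday of its month — Aug 29 1996 is past the 28th, so '4th Thursday' doesn't fit.
February 1997 ends with Thursday Feb 27 1997.
Last Thursday of March 1997: Mar 27 1997.
Last Thursday of April 1997: Apr 24 1997.
May 1997 ends with Thursday May 29 1997.
June 1997 ends with Thursday Jun 26 1997.
July 1997 ends with Thursday Jul 31 1997.

Jul 31 1997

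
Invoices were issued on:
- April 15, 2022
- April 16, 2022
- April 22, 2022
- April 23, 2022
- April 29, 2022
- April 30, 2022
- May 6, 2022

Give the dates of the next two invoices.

May 7, 2022; May 13, 2022

Every event lands on a Friday or Saturday (gaps cycle 1, 6, 1, 6, 1, 6).
So the schedule is: every Friday and Saturday.
The following Saturday is May 7, 2022.
The following Friday is May 13, 2022.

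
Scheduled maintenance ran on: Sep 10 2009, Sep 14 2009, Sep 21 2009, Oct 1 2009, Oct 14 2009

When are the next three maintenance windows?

Gaps: 4, 7, 10, 13 days — each gap is 3 larger than the previous one.
Next gap: 16 days. Oct 14 2009 + 16 days = Oct 30 2009.
Next gap: 19 days. Oct 30 2009 + 19 days = Nov 18 2009.
Next gap: 22 days. Nov 18 2009 + 22 days = Dec 10 2009.

Oct 30 2009, Nov 18 2009, Dec 10 2009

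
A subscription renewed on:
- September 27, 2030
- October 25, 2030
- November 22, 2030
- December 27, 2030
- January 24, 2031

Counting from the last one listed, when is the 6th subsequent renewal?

July 25, 2031

Gaps: 28, 28, 35, 28 days — a mix of 28 and 35. Every date is a Friday.
Each is the 4th Friday of its month.
4th Friday of February 2031: February 28, 2031.
March 2031 — 4th Friday is March 28, 2031.
April 2031 — 4th Friday is April 25, 2031.
4th Friday of May 2031: May 23, 2031.
June 2031 — 4th Friday is June 27, 2031.
4th Friday of July 2031: July 25, 2031.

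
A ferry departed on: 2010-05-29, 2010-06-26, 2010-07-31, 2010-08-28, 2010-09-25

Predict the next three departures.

Every date is a Saturday; gaps 28, 35, 28, 28 days.
Each is the last Saturday of its month (at least one falls on the 29th or later, ruling out '4th Saturday').
Last Saturday of October 2010: 2010-10-30.
November 2010 ends with Saturday 2010-11-27.
Last Saturday of December 2010: 2010-12-25.

2010-10-30, 2010-11-27, 2010-12-25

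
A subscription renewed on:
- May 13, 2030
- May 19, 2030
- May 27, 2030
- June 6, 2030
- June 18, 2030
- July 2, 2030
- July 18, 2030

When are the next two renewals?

August 5, 2030; August 25, 2030

The spacing grows by 2 each time: 6, 8, 10, 12, 14, 16 days.
Next gap: 18 days. July 18, 2030 + 18 days = August 5, 2030.
Next gap: 20 days. August 5, 2030 + 20 days = August 25, 2030.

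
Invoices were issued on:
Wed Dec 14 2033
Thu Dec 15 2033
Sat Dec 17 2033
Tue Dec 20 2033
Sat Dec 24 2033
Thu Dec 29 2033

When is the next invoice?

Wed Jan 4 2034

The spacing grows by 1 each time: 1, 2, 3, 4, 5 days.
Next gap: 6 days. Thu Dec 29 2033 + 6 days = Wed Jan 4 2034.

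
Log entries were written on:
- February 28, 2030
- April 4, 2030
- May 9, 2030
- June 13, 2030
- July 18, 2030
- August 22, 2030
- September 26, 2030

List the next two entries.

The spacing is 35, 35, 35, 35, 35, 35 days — always 35 days.
September 26, 2030 + 35 days = October 31, 2030.
October 31, 2030 + 35 days = December 5, 2030.

October 31, 2030; December 5, 2030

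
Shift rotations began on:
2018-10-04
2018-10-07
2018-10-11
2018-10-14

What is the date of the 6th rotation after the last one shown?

The gap pattern 3, 4, 3 repeats every 2 events.
These are the Thursdays and Sundays of each week.
Next Thursday: 2018-10-18.
Next Sunday: 2018-10-21.
Next Thursday: 2018-10-25.
The following Sunday is 2018-10-28.
The following Thursday is 2018-11-01.
Next Sunday: 2018-11-04.

2018-11-04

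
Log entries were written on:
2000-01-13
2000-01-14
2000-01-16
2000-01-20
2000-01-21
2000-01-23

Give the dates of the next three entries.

2000-01-27, 2000-01-28, 2000-01-30

The gap pattern 1, 2, 4, 1, 2 repeats every 3 events.
These are the Thursdays, Fridays and Sundays of each week.
Next Thursday: 2000-01-27.
Next Friday: 2000-01-28.
Next Sunday: 2000-01-30.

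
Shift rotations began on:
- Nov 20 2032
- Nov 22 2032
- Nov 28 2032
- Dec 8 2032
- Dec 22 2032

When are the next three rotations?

The spacing grows by 4 each time: 2, 6, 10, 14 days.
Next gap: 18 days. Dec 22 2032 + 18 days = Jan 9 2033.
Next gap: 22 days. Jan 9 2033 + 22 days = Jan 31 2033.
Next gap: 26 days. Jan 31 2033 + 26 days = Feb 26 2033.

Jan 9 2033, Jan 31 2033, Feb 26 2033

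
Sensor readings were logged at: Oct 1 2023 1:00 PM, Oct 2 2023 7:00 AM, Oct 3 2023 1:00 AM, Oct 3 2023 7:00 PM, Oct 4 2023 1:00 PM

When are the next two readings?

Oct 5 2023 7:00 AM, Oct 6 2023 1:00 AM

The interval is a steady 18 hours (18, 18, 18, 18).
Oct 4 2023 1:00 PM + 18 h = Oct 5 2023 7:00 AM.
Oct 5 2023 7:00 AM + 18 h = Oct 6 2023 1:00 AM.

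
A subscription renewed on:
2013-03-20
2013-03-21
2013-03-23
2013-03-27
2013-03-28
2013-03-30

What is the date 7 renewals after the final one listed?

Every event lands on a Wednesday or Thursday or Saturday (gaps cycle 1, 2, 4, 1, 2).
So the schedule is: every Wednesday, Thursday and Saturday.
Next Wednesday: 2013-04-03.
Next Thursday: 2013-04-04.
Next Saturday: 2013-04-06.
Next Wednesday: 2013-04-10.
Next Thursday: 2013-04-11.
The following Saturday is 2013-04-13.
Next Wednesday: 2013-04-17.

2013-04-17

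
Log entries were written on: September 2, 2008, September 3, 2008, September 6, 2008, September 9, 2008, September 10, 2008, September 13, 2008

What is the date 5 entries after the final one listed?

September 24, 2008

The gap pattern 1, 3, 3, 1, 3 repeats every 3 events.
These are the Tuesdays, Wednesdays and Saturdays of each week.
Next Tuesday: September 16, 2008.
The following Wednesday is September 17, 2008.
Next Saturday: September 20, 2008.
The following Tuesday is September 23, 2008.
Next Wednesday: September 24, 2008.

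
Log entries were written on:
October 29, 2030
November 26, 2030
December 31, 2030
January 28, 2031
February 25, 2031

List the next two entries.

March 25, 2031; April 29, 2031

These are Tuesdays with 28, 35, 28, 28-day gaps.
Each is the final Tuesday of its month — October 29, 2030 is past the 28th, so '4th Tuesday' doesn't fit.
Last Tuesday of March 2031: March 25, 2031.
Last Tuesday of April 2031: April 29, 2031.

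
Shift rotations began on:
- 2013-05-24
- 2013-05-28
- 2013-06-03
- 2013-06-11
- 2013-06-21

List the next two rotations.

The spacing grows by 2 each time: 4, 6, 8, 10 days.
Next gap: 12 days. 2013-06-21 + 12 days = 2013-07-03.
Next gap: 14 days. 2013-07-03 + 14 days = 2013-07-17.

2013-07-03, 2013-07-17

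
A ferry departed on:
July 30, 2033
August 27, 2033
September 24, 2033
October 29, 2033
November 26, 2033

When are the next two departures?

December 31, 2033; January 28, 2034

All Saturdays; the gaps (28, 28, 35, 28) vary with month length.
This is the last Saturday of each month.
Last Saturday of December 2033: December 31, 2033.
January 2034 ends with Saturday January 28, 2034.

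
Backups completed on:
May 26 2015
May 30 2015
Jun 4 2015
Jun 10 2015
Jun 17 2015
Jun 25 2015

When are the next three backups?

Jul 4 2015, Jul 14 2015, Jul 25 2015

Gaps: 4, 5, 6, 7, 8 days — each gap is 1 larger than the previous one.
Next gap: 9 days. Jun 25 2015 + 9 days = Jul 4 2015.
Next gap: 10 days. Jul 4 2015 + 10 days = Jul 14 2015.
Next gap: 11 days. Jul 14 2015 + 11 days = Jul 25 2015.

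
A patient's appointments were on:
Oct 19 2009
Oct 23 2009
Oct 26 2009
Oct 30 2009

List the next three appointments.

Nov 2 2009, Nov 6 2009, Nov 9 2009

Gaps: 4, 3, 4 days — not constant, but cyclic with period 2.
The events fall on every Monday and Friday.
The following Monday is Nov 2 2009.
The following Friday is Nov 6 2009.
The following Monday is Nov 9 2009.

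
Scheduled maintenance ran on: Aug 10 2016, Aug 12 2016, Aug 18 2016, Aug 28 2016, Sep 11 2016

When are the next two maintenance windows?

Intervals are 2, 6, 10, 14 days — an arithmetic progression with common difference 4.
Next gap: 18 days. Sep 11 2016 + 18 days = Sep 29 2016.
Next gap: 22 days. Sep 29 2016 + 22 days = Oct 21 2016.

Sep 29 2016, Oct 21 2016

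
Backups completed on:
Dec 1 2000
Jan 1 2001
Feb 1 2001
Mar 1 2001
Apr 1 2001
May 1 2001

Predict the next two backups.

The day-of-month is always 1 (31, 31, 28, 31, 30 days between events).
So this recurs on the 1st of each month.
June 2001: Jun 1 2001.
July 2001: Jul 1 2001.

Jun 1 2001, Jul 1 2001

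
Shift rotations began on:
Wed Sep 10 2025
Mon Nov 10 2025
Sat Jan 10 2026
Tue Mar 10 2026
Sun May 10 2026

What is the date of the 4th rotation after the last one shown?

Sun Jan 10 2027

The day-of-month is always 10 (61, 61, 59, 61 days between events).
So this recurs on the 10th of every 2 months.
Next: July 2026 → Fri Jul 10 2026.
Next: September 2026 → Thu Sep 10 2026.
November 2026: Tue Nov 10 2026.
Next: January 2027 → Sun Jan 10 2027.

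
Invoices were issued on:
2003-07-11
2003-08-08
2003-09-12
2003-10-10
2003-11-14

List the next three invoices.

These are Fridays at 28- or 35-day spacing (28, 35, 28, 35).
The pattern: 2nd Friday of the month.
2nd Friday of December 2003: 2003-12-12.
January 2004 — 2nd Friday is 2004-01-09.
2nd Friday of February 2004: 2004-02-13.

2003-12-12, 2004-01-09, 2004-02-13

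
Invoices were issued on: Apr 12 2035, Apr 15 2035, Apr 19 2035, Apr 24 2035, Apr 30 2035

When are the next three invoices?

May 7 2035, May 15 2035, May 24 2035

Gaps: 3, 4, 5, 6 days — each gap is 1 larger than the previous one.
Next gap: 7 days. Apr 30 2035 + 7 days = May 7 2035.
Next gap: 8 days. May 7 2035 + 8 days = May 15 2035.
Next gap: 9 days. May 15 2035 + 9 days = May 24 2035.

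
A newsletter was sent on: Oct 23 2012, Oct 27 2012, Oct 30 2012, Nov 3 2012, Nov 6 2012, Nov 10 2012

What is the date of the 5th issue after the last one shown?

Nov 27 2012

Gaps: 4, 3, 4, 3, 4 days — not constant, but cyclic with period 2.
The events fall on every Tuesday and Saturday.
The following Tuesday is Nov 13 2012.
The following Saturday is Nov 17 2012.
Next Tuesday: Nov 20 2012.
Next Saturday: Nov 24 2012.
Next Tuesday: Nov 27 2012.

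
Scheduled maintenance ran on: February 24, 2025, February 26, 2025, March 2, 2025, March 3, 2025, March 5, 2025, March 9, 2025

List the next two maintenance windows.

March 10, 2025; March 12, 2025

The gap pattern 2, 4, 1, 2, 4 repeats every 3 events.
These are the Mondays, Wednesdays and Sundays of each week.
The following Monday is March 10, 2025.
Next Wednesday: March 12, 2025.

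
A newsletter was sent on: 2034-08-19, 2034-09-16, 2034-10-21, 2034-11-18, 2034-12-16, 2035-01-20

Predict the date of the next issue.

2035-02-17

These are Saturdays at 28- or 35-day spacing (28, 35, 28, 28, 35).
The pattern: 3rd Saturday of the month.
February 2035 — 3rd Saturday is 2035-02-17.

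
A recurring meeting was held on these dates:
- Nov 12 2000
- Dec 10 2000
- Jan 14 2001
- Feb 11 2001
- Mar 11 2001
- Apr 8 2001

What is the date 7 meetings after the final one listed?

Nov 11 2001

All dates are Sundays, 28, 35, 28, 28, 28 days apart.
Specifically, the 2nd Sunday of each month.
May 2001 — 2nd Sunday is May 13 2001.
2nd Sunday of June 2001: Jun 10 2001.
2nd Sunday of July 2001: Jul 8 2001.
2nd Sunday of August 2001: Aug 12 2001.
2nd Sunday of September 2001: Sep 9 2001.
2nd Sunday of October 2001: Oct 14 2001.
November 2001 — 2nd Sunday is Nov 11 2001.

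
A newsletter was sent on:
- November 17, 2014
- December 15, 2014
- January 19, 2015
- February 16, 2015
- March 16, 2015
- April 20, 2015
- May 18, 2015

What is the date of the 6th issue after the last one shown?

November 16, 2015

Gaps: 28, 35, 28, 28, 35, 28 days — a mix of 28 and 35. Every date is a Monday.
Each is the 3rd Monday of its month.
June 2015 — 3rd Monday is June 15, 2015.
July 2015 — 3rd Monday is July 20, 2015.
3rd Monday of August 2015: August 17, 2015.
September 2015 — 3rd Monday is September 21, 2015.
October 2015 — 3rd Monday is October 19, 2015.
3rd Monday of November 2015: November 16, 2015.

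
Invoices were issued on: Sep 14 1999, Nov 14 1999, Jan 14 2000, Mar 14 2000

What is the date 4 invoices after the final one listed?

Nov 14 2000

Each date is the 14th; the gaps (61, 61, 60) track the month lengths.
The rule is the 14th of every 2 months.
Next: May 2000 → May 14 2000.
July 2000: Jul 14 2000.
Next: September 2000 → Sep 14 2000.
November 2000: Nov 14 2000.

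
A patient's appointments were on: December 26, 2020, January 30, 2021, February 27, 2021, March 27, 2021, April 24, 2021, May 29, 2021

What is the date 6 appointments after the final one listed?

November 27, 2021

These are Saturdays with 35, 28, 28, 28, 35-day gaps.
Each is the final Saturday of its month — January 30, 2021 is past the 28th, so '4th Saturday' doesn't fit.
Last Saturday of June 2021: June 26, 2021.
July 2021 ends with Saturday July 31, 2021.
Last Saturday of August 2021: August 28, 2021.
September 2021 ends with Saturday September 25, 2021.
October 2021 ends with Saturday October 30, 2021.
November 2021 ends with Saturday November 27, 2021.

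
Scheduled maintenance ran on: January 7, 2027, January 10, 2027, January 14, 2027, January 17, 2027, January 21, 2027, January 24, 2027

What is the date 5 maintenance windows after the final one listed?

Gaps: 3, 4, 3, 4, 3 days — not constant, but cyclic with period 2.
The events fall on every Thursday and Sunday.
The following Thursday is January 28, 2027.
Next Sunday: January 31, 2027.
Next Thursday: February 4, 2027.
The following Sunday is February 7, 2027.
Next Thursday: February 11, 2027.

February 11, 2027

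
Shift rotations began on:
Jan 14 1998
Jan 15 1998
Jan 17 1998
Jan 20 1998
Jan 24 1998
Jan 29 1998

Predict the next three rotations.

Gaps: 1, 2, 3, 4, 5 days — each gap is 1 larger than the previous one.
Next gap: 6 days. Jan 29 1998 + 6 days = Feb 4 1998.
Next gap: 7 days. Feb 4 1998 + 7 days = Feb 11 1998.
Next gap: 8 days. Feb 11 1998 + 8 days = Feb 19 1998.

Feb 4 1998, Feb 11 1998, Feb 19 1998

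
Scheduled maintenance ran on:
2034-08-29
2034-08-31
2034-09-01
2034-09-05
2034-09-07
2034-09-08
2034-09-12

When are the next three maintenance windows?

Every event lands on a Tuesday or Thursday or Friday (gaps cycle 2, 1, 4, 2, 1, 4).
So the schedule is: every Tuesday, Thursday and Friday.
The following Thursday is 2034-09-14.
The following Friday is 2034-09-15.
Next Tuesday: 2034-09-19.

2034-09-14, 2034-09-15, 2034-09-19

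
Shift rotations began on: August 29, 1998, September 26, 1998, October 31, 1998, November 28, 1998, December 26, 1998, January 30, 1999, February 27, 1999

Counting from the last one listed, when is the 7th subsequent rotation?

September 25, 1999

These are Saturdays with 28, 35, 28, 28, 35, 28-day gaps.
Each is the final Saturday of its month — August 29, 1998 is past the 28th, so '4th Saturday' doesn't fit.
Last Saturday of March 1999: March 27, 1999.
Last Saturday of April 1999: April 24, 1999.
May 1999 ends with Saturday May 29, 1999.
Last Saturday of June 1999: June 26, 1999.
Last Saturday of July 1999: July 31, 1999.
Last Saturday of August 1999: August 28, 1999.
September 1999 ends with Saturday September 25, 1999.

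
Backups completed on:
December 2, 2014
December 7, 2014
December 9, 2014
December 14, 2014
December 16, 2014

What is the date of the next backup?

Gaps: 5, 2, 5, 2 days — not constant, but cyclic with period 2.
The events fall on every Tuesday and Sunday.
Next Sunday: December 21, 2014.

December 21, 2014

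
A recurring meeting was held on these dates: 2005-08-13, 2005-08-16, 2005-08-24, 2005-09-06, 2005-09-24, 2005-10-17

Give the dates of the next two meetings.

2005-11-14, 2005-12-17

The spacing grows by 5 each time: 3, 8, 13, 18, 23 days.
Next gap: 28 days. 2005-10-17 + 28 days = 2005-11-14.
Next gap: 33 days. 2005-11-14 + 33 days = 2005-12-17.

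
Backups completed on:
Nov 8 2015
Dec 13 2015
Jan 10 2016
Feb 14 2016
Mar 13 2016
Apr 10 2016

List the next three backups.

These are Sundays at 28- or 35-day spacing (35, 28, 35, 28, 28).
The pattern: 2nd Sunday of the month.
2nd Sunday of May 2016: May 8 2016.
June 2016 — 2nd Sunday is Jun 12 2016.
2nd Sunday of July 2016: Jul 10 2016.

May 8 2016, Jun 12 2016, Jul 10 2016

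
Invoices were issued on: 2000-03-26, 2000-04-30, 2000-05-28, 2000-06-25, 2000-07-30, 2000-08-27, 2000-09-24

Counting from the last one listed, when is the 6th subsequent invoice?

2001-03-25

These are Sundays with 35, 28, 28, 35, 28, 28-day gaps.
Each is the final Sunday of its month — 2000-04-30 is past the 28th, so '4th Sunday' doesn't fit.
October 2000 ends with Sunday 2000-10-29.
Last Sunday of November 2000: 2000-11-26.
Last Sunday of December 2000: 2000-12-31.
January 2001 ends with Sunday 2001-01-28.
February 2001 ends with Sunday 2001-02-25.
March 2001 ends with Sunday 2001-03-25.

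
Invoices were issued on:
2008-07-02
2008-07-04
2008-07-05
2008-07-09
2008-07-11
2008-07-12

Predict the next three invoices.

Every event lands on a Wednesday or Friday or Saturday (gaps cycle 2, 1, 4, 2, 1).
So the schedule is: every Wednesday, Friday and Saturday.
Next Wednesday: 2008-07-16.
Next Friday: 2008-07-18.
The following Saturday is 2008-07-19.

2008-07-16, 2008-07-18, 2008-07-19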